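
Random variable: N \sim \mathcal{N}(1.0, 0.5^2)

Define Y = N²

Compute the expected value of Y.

E[N²] = Var(N) + (E[N])² = 0.25 + 1 = 1.25

1.25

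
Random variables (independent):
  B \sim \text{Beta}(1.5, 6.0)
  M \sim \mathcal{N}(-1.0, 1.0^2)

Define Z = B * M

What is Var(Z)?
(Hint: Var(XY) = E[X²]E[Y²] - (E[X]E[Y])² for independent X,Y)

Var(XY) = E[X²]E[Y²] - (E[X]E[Y])²
E[B] = 0.2, Var(B) = 0.018823529
E[M] = -1, Var(M) = 1
E[B²] = 0.018823529 + 0.2² = 0.058823529
E[M²] = 1 + (-1)² = 2
Var(Z) = 0.058823529*2 - (0.2*(-1))²
= 0.11764706 - 0.04 = 0.077647059

0.077647059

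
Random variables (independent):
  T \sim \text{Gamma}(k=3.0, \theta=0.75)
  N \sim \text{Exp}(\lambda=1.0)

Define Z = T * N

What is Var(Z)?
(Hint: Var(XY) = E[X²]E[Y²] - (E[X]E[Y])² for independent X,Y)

Var(XY) = E[X²]E[Y²] - (E[X]E[Y])²
E[T] = 2.25, Var(T) = 1.6875
E[N] = 1, Var(N) = 1
E[T²] = 1.6875 + 2.25² = 6.75
E[N²] = 1 + 1² = 2
Var(Z) = 6.75*2 - (2.25*1)²
= 13.5 - 5.0625 = 8.4375

8.4375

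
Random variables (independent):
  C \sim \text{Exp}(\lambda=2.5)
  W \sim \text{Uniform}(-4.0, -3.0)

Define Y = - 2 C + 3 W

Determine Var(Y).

For independent RVs: Var(aX + bY) = a²Var(X) + b²Var(Y)
Var(C) = 0.16
Var(W) = 0.083333333
Var(Y) = (-2)²*0.16 + 3²*0.083333333
= 4*0.16 + 9*0.083333333 = 1.39

1.39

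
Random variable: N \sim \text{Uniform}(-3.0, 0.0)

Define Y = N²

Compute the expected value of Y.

Using E[X²] = Var(X) + (E[X])²:
E[N] = -1.5
Var(N) = (0 + 3)^2/12 = 0.75
E[N²] = 0.75 + (-1.5)² = 0.75 + 2.25 = 3

3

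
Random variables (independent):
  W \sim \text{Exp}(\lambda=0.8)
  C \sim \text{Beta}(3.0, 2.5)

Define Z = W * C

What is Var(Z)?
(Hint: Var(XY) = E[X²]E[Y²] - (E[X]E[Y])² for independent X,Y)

Var(XY) = E[X²]E[Y²] - (E[X]E[Y])²
E[W] = 1.25, Var(W) = 1.5625
E[C] = 0.54545455, Var(C) = 0.038143675
E[W²] = 1.5625 + 1.25² = 3.125
E[C²] = 0.038143675 + 0.54545455² = 0.33566434
Var(Z) = 3.125*0.33566434 - (1.25*0.54545455)²
= 1.048951 - 0.46487603 = 0.58407502

0.58407502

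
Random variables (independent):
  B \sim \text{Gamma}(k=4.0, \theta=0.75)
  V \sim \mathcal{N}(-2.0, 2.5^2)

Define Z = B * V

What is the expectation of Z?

For independent RVs: E[XY] = E[X]*E[Y]
E[B] = 3
E[V] = -2
E[Z] = 3 * (-2) = -6

-6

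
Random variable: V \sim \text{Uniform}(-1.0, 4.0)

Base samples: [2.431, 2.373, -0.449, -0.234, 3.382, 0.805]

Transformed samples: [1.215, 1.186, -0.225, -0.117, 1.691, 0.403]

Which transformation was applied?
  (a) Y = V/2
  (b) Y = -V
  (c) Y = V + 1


Checking option (a) Y = V/2:
  V = 2.431 -> Y = 1.215 ✓
  V = 2.373 -> Y = 1.186 ✓
  V = -0.449 -> Y = -0.225 ✓
All samples match this transformation.

(a) V/2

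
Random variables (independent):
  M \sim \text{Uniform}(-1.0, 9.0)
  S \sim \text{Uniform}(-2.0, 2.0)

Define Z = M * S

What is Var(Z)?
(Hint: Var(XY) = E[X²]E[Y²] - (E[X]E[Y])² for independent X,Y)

Var(XY) = E[X²]E[Y²] - (E[X]E[Y])²
E[M] = 4, Var(M) = 8.3333333
E[S] = 0, Var(S) = 1.3333333
E[M²] = 8.3333333 + 4² = 24.333333
E[S²] = 1.3333333 + 0² = 1.3333333
Var(Z) = 24.333333*1.3333333 - (4*0)²
= 32.444444 - 0 = 32.444444

32.444444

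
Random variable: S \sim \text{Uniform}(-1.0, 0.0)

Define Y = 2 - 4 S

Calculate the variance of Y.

For Y = aS + b: Var(Y) = a² * Var(S)
Var(S) = (0 + 1)^2/12 = 0.083333333
Var(Y) = (-4)² * 0.083333333 = 16 * 0.083333333 = 1.3333333

1.3333333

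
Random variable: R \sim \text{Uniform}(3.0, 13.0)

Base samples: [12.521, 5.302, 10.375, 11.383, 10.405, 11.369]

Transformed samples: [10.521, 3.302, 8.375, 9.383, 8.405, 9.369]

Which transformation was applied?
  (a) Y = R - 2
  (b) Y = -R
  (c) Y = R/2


Checking option (a) Y = R - 2:
  R = 12.521 -> Y = 10.521 ✓
  R = 5.302 -> Y = 3.302 ✓
  R = 10.375 -> Y = 8.375 ✓
All samples match this transformation.

(a) R - 2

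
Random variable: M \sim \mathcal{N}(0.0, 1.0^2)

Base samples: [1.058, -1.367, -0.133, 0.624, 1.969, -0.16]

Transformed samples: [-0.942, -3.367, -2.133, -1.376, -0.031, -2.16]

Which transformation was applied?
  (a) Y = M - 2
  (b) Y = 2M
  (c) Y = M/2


Checking option (a) Y = M - 2:
  M = 1.058 -> Y = -0.942 ✓
  M = -1.367 -> Y = -3.367 ✓
  M = -0.133 -> Y = -2.133 ✓
All samples match this transformation.

(a) M - 2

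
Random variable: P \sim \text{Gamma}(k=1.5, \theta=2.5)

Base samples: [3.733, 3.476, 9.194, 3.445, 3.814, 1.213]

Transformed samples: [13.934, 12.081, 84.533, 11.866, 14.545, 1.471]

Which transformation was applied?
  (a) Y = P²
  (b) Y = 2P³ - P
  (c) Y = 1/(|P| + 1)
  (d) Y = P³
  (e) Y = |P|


Checking option (a) Y = P²:
  P = 3.733 -> Y = 13.934 ✓
  P = 3.476 -> Y = 12.081 ✓
  P = 9.194 -> Y = 84.533 ✓
All samples match this transformation.

(a) P²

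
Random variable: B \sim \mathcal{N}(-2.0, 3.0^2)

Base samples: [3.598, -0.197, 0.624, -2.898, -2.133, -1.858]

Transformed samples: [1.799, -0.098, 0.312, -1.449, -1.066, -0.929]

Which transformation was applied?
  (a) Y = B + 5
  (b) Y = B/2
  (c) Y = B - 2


Checking option (b) Y = B/2:
  B = 3.598 -> Y = 1.799 ✓
  B = -0.197 -> Y = -0.098 ✓
  B = 0.624 -> Y = 0.312 ✓
All samples match this transformation.

(b) B/2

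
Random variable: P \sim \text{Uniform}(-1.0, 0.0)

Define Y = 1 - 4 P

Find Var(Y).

For Y = aP + b: Var(Y) = a² * Var(P)
Var(P) = (0 + 1)^2/12 = 0.083333333
Var(Y) = (-4)² * 0.083333333 = 16 * 0.083333333 = 1.3333333

1.3333333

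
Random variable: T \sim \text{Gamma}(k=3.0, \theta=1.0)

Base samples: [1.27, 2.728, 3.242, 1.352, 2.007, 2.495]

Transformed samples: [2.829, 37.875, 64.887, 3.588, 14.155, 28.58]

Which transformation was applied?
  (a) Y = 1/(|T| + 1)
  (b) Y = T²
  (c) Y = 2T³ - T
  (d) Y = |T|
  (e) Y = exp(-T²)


Checking option (c) Y = 2T³ - T:
  T = 1.27 -> Y = 2.829 ✓
  T = 2.728 -> Y = 37.875 ✓
  T = 3.242 -> Y = 64.887 ✓
All samples match this transformation.

(c) 2T³ - T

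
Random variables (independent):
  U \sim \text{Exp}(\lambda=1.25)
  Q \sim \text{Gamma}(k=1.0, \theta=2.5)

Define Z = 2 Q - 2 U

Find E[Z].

E[Z] = -2*E[U] + 2*E[Q]
E[U] = 0.8
E[Q] = 2.5
E[Z] = -2*0.8 + 2*2.5 = 3.4

3.4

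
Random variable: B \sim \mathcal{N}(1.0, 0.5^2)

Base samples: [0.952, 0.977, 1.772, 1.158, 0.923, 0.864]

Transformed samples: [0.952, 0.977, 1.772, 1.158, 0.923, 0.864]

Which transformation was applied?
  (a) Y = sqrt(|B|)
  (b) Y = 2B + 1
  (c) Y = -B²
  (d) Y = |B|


Checking option (d) Y = |B|:
  B = 0.952 -> Y = 0.952 ✓
  B = 0.977 -> Y = 0.977 ✓
  B = 1.772 -> Y = 1.772 ✓
All samples match this transformation.

(d) |B|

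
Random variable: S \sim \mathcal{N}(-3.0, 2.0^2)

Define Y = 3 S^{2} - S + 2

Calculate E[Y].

E[Y] = 3*E[S²] - 1*E[S] + 2
E[S] = -3
E[S²] = Var(S) + (E[S])² = 4 + 9 = 13
E[Y] = 3*13 - 1*(-3) + 2 = 44

44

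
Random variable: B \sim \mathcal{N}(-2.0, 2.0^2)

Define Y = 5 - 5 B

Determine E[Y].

For Y = -5B + 5:
E[Y] = -5 * E[B] + 5
E[B] = -2.0 = -2
E[Y] = -5 * (-2) + 5 = 15

15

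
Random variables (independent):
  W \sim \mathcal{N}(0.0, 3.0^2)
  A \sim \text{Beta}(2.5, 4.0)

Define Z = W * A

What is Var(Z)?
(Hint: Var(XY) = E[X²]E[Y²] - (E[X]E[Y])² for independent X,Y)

Var(XY) = E[X²]E[Y²] - (E[X]E[Y])²
E[W] = 0, Var(W) = 9
E[A] = 0.38461538, Var(A) = 0.031558185
E[W²] = 9 + 0² = 9
E[A²] = 0.031558185 + 0.38461538² = 0.17948718
Var(Z) = 9*0.17948718 - (0*0.38461538)²
= 1.6153846 - 0 = 1.6153846

1.6153846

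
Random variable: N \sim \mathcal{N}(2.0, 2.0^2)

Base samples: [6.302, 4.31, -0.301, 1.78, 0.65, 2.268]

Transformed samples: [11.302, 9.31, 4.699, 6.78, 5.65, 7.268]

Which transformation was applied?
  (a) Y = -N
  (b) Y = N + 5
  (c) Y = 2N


Checking option (b) Y = N + 5:
  N = 6.302 -> Y = 11.302 ✓
  N = 4.31 -> Y = 9.31 ✓
  N = -0.301 -> Y = 4.699 ✓
All samples match this transformation.

(b) N + 5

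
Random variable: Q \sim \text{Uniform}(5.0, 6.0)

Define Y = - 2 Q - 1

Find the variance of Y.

For Y = aQ + b: Var(Y) = a² * Var(Q)
Var(Q) = (6 - 5)^2/12 = 0.083333333
Var(Y) = (-2)² * 0.083333333 = 4 * 0.083333333 = 0.33333333

0.33333333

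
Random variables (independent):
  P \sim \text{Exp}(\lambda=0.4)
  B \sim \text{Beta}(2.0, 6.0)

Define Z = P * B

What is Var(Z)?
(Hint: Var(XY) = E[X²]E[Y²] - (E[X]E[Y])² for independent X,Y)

Var(XY) = E[X²]E[Y²] - (E[X]E[Y])²
E[P] = 2.5, Var(P) = 6.25
E[B] = 0.25, Var(B) = 0.020833333
E[P²] = 6.25 + 2.5² = 12.5
E[B²] = 0.020833333 + 0.25² = 0.083333333
Var(Z) = 12.5*0.083333333 - (2.5*0.25)²
= 1.0416667 - 0.390625 = 0.65104167

0.65104167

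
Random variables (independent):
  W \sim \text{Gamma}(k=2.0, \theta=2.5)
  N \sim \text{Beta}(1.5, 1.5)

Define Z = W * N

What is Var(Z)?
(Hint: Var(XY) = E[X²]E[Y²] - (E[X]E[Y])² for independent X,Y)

Var(XY) = E[X²]E[Y²] - (E[X]E[Y])²
E[W] = 5, Var(W) = 12.5
E[N] = 0.5, Var(N) = 0.0625
E[W²] = 12.5 + 5² = 37.5
E[N²] = 0.0625 + 0.5² = 0.3125
Var(Z) = 37.5*0.3125 - (5*0.5)²
= 11.71875 - 6.25 = 5.46875

5.46875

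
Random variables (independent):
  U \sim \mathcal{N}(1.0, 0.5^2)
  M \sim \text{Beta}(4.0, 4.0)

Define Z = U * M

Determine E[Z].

For independent RVs: E[XY] = E[X]*E[Y]
E[U] = 1
E[M] = 0.5
E[Z] = 1 * 0.5 = 0.5

0.5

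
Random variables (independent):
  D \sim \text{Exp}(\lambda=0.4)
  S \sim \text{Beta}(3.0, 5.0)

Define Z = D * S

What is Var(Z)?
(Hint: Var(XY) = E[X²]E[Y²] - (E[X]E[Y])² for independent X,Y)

Var(XY) = E[X²]E[Y²] - (E[X]E[Y])²
E[D] = 2.5, Var(D) = 6.25
E[S] = 0.375, Var(S) = 0.026041667
E[D²] = 6.25 + 2.5² = 12.5
E[S²] = 0.026041667 + 0.375² = 0.16666667
Var(Z) = 12.5*0.16666667 - (2.5*0.375)²
= 2.0833333 - 0.87890625 = 1.2044271

1.2044271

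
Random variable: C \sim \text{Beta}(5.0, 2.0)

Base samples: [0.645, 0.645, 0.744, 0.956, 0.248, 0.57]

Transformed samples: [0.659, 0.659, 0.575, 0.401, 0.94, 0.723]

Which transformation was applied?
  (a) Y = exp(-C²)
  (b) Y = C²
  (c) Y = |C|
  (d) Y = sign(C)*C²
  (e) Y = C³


Checking option (a) Y = exp(-C²):
  C = 0.645 -> Y = 0.659 ✓
  C = 0.645 -> Y = 0.659 ✓
  C = 0.744 -> Y = 0.575 ✓
All samples match this transformation.

(a) exp(-C²)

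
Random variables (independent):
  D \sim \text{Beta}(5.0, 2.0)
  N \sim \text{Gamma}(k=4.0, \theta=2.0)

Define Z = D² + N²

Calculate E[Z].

E[Z] = E[D²] + E[N²]
E[D²] = Var(D) + E[D]² = 0.025510204 + 0.51020408 = 0.53571429
E[N²] = Var(N) + E[N]² = 16 + 64 = 80
E[Z] = 0.53571429 + 80 = 80.535714

80.535714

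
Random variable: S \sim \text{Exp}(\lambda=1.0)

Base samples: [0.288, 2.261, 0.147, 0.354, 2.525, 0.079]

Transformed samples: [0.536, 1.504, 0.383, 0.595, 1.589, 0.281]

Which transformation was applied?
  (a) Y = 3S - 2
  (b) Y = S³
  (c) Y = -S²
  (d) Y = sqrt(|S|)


Checking option (d) Y = sqrt(|S|):
  S = 0.288 -> Y = 0.536 ✓
  S = 2.261 -> Y = 1.504 ✓
  S = 0.147 -> Y = 0.383 ✓
All samples match this transformation.

(d) sqrt(|S|)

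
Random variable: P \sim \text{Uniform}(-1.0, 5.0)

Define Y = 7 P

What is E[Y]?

For Y = 7P:
E[Y] = 7 * E[P]
E[P] = (-1 + 5)/2 = 2
E[Y] = 7 * 2 = 14

14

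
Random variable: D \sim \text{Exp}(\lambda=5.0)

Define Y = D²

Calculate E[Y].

E[D²] = Var(D) + (E[D])² = 0.04 + 0.04 = 0.08

0.08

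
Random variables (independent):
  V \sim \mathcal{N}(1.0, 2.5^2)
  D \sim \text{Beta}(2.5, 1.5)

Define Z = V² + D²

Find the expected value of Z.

E[Z] = E[V²] + E[D²]
E[V²] = Var(V) + E[V]² = 6.25 + 1 = 7.25
E[D²] = Var(D) + E[D]² = 0.046875 + 0.390625 = 0.4375
E[Z] = 7.25 + 0.4375 = 7.6875

7.6875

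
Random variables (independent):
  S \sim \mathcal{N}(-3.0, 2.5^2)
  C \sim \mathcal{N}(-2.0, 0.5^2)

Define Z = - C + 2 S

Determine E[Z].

E[Z] = 2*E[S] - 1*E[C]
E[S] = -3
E[C] = -2
E[Z] = 2*(-3) - 1*(-2) = -4

-4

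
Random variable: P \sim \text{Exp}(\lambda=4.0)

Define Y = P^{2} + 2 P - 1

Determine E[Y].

E[Y] = 1*E[P²] + 2*E[P] - 1
E[P] = 0.25
E[P²] = Var(P) + (E[P])² = 0.0625 + 0.0625 = 0.125
E[Y] = 1*0.125 + 2*0.25 - 1 = -0.375

-0.375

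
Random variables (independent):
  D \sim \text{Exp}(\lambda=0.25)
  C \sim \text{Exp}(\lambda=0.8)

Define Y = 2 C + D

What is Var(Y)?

For independent RVs: Var(aX + bY) = a²Var(X) + b²Var(Y)
Var(D) = 16
Var(C) = 1.5625
Var(Y) = 1²*16 + 2²*1.5625
= 1*16 + 4*1.5625 = 22.25

22.25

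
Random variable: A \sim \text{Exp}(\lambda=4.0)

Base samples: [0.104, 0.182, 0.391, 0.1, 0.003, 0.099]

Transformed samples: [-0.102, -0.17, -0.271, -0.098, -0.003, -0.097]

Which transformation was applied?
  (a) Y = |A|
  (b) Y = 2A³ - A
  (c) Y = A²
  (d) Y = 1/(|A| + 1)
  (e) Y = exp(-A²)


Checking option (b) Y = 2A³ - A:
  A = 0.104 -> Y = -0.102 ✓
  A = 0.182 -> Y = -0.17 ✓
  A = 0.391 -> Y = -0.271 ✓
All samples match this transformation.

(b) 2A³ - A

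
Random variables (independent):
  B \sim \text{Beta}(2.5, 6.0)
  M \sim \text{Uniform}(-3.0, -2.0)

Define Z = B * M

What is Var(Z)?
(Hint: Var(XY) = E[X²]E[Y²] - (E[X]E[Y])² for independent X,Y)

Var(XY) = E[X²]E[Y²] - (E[X]E[Y])²
E[B] = 0.29411765, Var(B) = 0.021853943
E[M] = -2.5, Var(M) = 0.083333333
E[B²] = 0.021853943 + 0.29411765² = 0.10835913
E[M²] = 0.083333333 + (-2.5)² = 6.3333333
Var(Z) = 0.10835913*6.3333333 - (0.29411765*(-2.5))²
= 0.68627451 - 0.54065744 = 0.14561707

0.14561707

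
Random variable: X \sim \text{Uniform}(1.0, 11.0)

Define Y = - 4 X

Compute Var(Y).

For Y = aX + b: Var(Y) = a² * Var(X)
Var(X) = (11 - 1)^2/12 = 8.3333333
Var(Y) = (-4)² * 8.3333333 = 16 * 8.3333333 = 133.33333

133.33333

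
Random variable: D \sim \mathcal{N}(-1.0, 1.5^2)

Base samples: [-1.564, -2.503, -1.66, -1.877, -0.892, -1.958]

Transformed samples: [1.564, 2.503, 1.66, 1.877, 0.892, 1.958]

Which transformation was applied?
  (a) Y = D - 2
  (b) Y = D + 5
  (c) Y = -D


Checking option (c) Y = -D:
  D = -1.564 -> Y = 1.564 ✓
  D = -2.503 -> Y = 2.503 ✓
  D = -1.66 -> Y = 1.66 ✓
All samples match this transformation.

(c) -D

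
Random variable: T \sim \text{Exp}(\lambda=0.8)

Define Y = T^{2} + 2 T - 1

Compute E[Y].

E[Y] = 1*E[T²] + 2*E[T] - 1
E[T] = 1.25
E[T²] = Var(T) + (E[T])² = 1.5625 + 1.5625 = 3.125
E[Y] = 1*3.125 + 2*1.25 - 1 = 4.625

4.625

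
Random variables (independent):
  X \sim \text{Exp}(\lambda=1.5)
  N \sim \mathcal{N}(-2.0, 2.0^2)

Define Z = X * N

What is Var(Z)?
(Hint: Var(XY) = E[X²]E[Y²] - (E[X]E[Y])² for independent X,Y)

Var(XY) = E[X²]E[Y²] - (E[X]E[Y])²
E[X] = 0.66666667, Var(X) = 0.44444444
E[N] = -2, Var(N) = 4
E[X²] = 0.44444444 + 0.66666667² = 0.88888889
E[N²] = 4 + (-2)² = 8
Var(Z) = 0.88888889*8 - (0.66666667*(-2))²
= 7.1111111 - 1.7777778 = 5.3333333

5.3333333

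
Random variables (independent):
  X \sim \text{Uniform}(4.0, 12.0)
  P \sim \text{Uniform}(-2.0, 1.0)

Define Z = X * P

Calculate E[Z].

For independent RVs: E[XY] = E[X]*E[Y]
E[X] = 8
E[P] = -0.5
E[Z] = 8 * (-0.5) = -4

-4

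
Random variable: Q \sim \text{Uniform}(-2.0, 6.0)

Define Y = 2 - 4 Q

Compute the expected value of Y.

For Y = -4Q + 2:
E[Y] = -4 * E[Q] + 2
E[Q] = (-2 + 6)/2 = 2
E[Y] = -4 * 2 + 2 = -6

-6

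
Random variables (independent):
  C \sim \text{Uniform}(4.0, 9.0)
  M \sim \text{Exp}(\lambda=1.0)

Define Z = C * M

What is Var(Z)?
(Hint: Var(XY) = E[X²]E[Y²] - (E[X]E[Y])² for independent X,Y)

Var(XY) = E[X²]E[Y²] - (E[X]E[Y])²
E[C] = 6.5, Var(C) = 2.0833333
E[M] = 1, Var(M) = 1
E[C²] = 2.0833333 + 6.5² = 44.333333
E[M²] = 1 + 1² = 2
Var(Z) = 44.333333*2 - (6.5*1)²
= 88.666667 - 42.25 = 46.416667

46.416667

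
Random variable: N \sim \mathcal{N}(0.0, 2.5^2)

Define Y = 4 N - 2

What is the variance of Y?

For Y = aN + b: Var(Y) = a² * Var(N)
Var(N) = 2.5^2 = 6.25
Var(Y) = 4² * 6.25 = 16 * 6.25 = 100

100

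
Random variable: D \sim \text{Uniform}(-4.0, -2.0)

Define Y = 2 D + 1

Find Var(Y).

For Y = aD + b: Var(Y) = a² * Var(D)
Var(D) = (-2 + 4)^2/12 = 0.33333333
Var(Y) = 2² * 0.33333333 = 4 * 0.33333333 = 1.3333333

1.3333333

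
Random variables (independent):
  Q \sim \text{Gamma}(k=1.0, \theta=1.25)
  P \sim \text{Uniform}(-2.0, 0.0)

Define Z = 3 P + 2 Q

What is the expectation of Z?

E[Z] = 2*E[Q] + 3*E[P]
E[Q] = 1.25
E[P] = -1
E[Z] = 2*1.25 + 3*(-1) = -0.5

-0.5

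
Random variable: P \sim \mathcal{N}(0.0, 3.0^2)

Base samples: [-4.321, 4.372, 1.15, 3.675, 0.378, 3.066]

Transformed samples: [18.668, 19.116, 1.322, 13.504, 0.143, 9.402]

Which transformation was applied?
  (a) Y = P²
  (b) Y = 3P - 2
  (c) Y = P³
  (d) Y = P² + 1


Checking option (a) Y = P²:
  P = -4.321 -> Y = 18.668 ✓
  P = 4.372 -> Y = 19.116 ✓
  P = 1.15 -> Y = 1.322 ✓
All samples match this transformation.

(a) P²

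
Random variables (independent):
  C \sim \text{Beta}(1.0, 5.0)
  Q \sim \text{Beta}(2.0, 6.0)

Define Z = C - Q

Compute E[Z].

E[Z] = 1*E[C] - 1*E[Q]
E[C] = 0.16666667
E[Q] = 0.25
E[Z] = 1*0.16666667 - 1*0.25 = -0.083333333

-0.083333333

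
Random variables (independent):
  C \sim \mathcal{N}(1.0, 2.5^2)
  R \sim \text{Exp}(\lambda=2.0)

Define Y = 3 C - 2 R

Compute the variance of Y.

For independent RVs: Var(aX + bY) = a²Var(X) + b²Var(Y)
Var(C) = 6.25
Var(R) = 0.25
Var(Y) = 3²*6.25 + (-2)²*0.25
= 9*6.25 + 4*0.25 = 57.25

57.25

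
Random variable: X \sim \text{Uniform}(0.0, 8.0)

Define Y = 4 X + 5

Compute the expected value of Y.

For Y = 4X + 5:
E[Y] = 4 * E[X] + 5
E[X] = (0 + 8)/2 = 4
E[Y] = 4 * 4 + 5 = 21

21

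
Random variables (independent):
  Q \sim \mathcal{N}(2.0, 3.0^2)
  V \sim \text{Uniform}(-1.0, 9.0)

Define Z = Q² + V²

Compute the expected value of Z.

E[Z] = E[Q²] + E[V²]
E[Q²] = Var(Q) + E[Q]² = 9 + 4 = 13
E[V²] = Var(V) + E[V]² = 8.3333333 + 16 = 24.333333
E[Z] = 13 + 24.333333 = 37.333333

37.333333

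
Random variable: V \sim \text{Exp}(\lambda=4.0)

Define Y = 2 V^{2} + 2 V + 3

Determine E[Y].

E[Y] = 2*E[V²] + 2*E[V] + 3
E[V] = 0.25
E[V²] = Var(V) + (E[V])² = 0.0625 + 0.0625 = 0.125
E[Y] = 2*0.125 + 2*0.25 + 3 = 3.75

3.75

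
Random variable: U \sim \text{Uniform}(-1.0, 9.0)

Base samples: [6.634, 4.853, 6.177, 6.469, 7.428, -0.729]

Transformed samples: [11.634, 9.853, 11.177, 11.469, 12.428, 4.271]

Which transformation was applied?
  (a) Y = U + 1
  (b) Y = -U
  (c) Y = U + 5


Checking option (c) Y = U + 5:
  U = 6.634 -> Y = 11.634 ✓
  U = 4.853 -> Y = 9.853 ✓
  U = 6.177 -> Y = 11.177 ✓
All samples match this transformation.

(c) U + 5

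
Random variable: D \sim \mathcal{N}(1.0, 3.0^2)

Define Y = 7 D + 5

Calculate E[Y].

For Y = 7D + 5:
E[Y] = 7 * E[D] + 5
E[D] = 1.0 = 1
E[Y] = 7 * 1 + 5 = 12

12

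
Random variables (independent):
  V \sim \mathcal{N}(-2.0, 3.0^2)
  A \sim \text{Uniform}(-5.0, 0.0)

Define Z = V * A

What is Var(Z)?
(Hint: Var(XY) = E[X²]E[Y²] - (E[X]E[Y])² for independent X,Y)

Var(XY) = E[X²]E[Y²] - (E[X]E[Y])²
E[V] = -2, Var(V) = 9
E[A] = -2.5, Var(A) = 2.0833333
E[V²] = 9 + (-2)² = 13
E[A²] = 2.0833333 + (-2.5)² = 8.3333333
Var(Z) = 13*8.3333333 - (-2*(-2.5))²
= 108.33333 - 25 = 83.333333

83.333333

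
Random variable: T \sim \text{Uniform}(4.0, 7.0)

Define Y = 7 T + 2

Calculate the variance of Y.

For Y = aT + b: Var(Y) = a² * Var(T)
Var(T) = (7 - 4)^2/12 = 0.75
Var(Y) = 7² * 0.75 = 49 * 0.75 = 36.75

36.75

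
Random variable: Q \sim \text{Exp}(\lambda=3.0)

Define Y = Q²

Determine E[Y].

E[Q²] = Var(Q) + (E[Q])² = 0.11111111 + 0.11111111 = 0.22222222

0.22222222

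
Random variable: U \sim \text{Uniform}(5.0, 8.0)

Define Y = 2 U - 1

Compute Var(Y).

For Y = aU + b: Var(Y) = a² * Var(U)
Var(U) = (8 - 5)^2/12 = 0.75
Var(Y) = 2² * 0.75 = 4 * 0.75 = 3

3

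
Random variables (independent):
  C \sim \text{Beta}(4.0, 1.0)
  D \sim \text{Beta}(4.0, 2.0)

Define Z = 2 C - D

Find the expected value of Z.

E[Z] = 2*E[C] - 1*E[D]
E[C] = 0.8
E[D] = 0.66666667
E[Z] = 2*0.8 - 1*0.66666667 = 0.93333333

0.93333333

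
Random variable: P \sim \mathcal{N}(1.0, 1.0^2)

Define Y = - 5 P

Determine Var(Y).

For Y = aP + b: Var(Y) = a² * Var(P)
Var(P) = 1.0^2 = 1
Var(Y) = (-5)² * 1 = 25 * 1 = 25

25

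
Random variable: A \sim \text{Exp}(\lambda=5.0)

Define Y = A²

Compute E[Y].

E[A²] = Var(A) + (E[A])² = 0.04 + 0.04 = 0.08

0.08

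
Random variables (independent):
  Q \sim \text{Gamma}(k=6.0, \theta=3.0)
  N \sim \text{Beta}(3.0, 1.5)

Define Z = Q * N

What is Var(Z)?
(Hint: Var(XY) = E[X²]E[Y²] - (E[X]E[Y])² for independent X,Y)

Var(XY) = E[X²]E[Y²] - (E[X]E[Y])²
E[Q] = 18, Var(Q) = 54
E[N] = 0.66666667, Var(N) = 0.04040404
E[Q²] = 54 + 18² = 378
E[N²] = 0.04040404 + 0.66666667² = 0.48484848
Var(Z) = 378*0.48484848 - (18*0.66666667)²
= 183.27273 - 144 = 39.272727

39.272727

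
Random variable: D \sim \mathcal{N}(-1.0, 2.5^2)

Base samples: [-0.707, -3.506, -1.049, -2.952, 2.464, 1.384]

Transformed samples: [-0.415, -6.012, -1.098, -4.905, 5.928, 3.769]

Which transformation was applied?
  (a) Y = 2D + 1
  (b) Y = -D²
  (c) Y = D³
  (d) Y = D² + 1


Checking option (a) Y = 2D + 1:
  D = -0.707 -> Y = -0.415 ✓
  D = -3.506 -> Y = -6.012 ✓
  D = -1.049 -> Y = -1.098 ✓
All samples match this transformation.

(a) 2D + 1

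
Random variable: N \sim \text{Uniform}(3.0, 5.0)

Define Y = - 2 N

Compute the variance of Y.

For Y = aN + b: Var(Y) = a² * Var(N)
Var(N) = (5 - 3)^2/12 = 0.33333333
Var(Y) = (-2)² * 0.33333333 = 4 * 0.33333333 = 1.3333333

1.3333333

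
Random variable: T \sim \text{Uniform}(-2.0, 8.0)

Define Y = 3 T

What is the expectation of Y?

For Y = 3T:
E[Y] = 3 * E[T]
E[T] = (-2 + 8)/2 = 3
E[Y] = 3 * 3 = 9

9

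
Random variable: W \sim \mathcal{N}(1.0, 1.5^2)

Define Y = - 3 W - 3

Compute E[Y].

For Y = -3W - 3:
E[Y] = -3 * E[W] - 3
E[W] = 1.0 = 1
E[Y] = -3 * 1 - 3 = -6

-6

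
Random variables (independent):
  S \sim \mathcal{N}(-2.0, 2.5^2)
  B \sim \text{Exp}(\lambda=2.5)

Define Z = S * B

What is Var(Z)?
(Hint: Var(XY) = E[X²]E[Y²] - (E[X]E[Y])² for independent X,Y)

Var(XY) = E[X²]E[Y²] - (E[X]E[Y])²
E[S] = -2, Var(S) = 6.25
E[B] = 0.4, Var(B) = 0.16
E[S²] = 6.25 + (-2)² = 10.25
E[B²] = 0.16 + 0.4² = 0.32
Var(Z) = 10.25*0.32 - (-2*0.4)²
= 3.28 - 0.64 = 2.64

2.64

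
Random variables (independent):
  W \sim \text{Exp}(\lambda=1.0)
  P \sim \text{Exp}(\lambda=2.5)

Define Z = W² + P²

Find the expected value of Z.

E[Z] = E[W²] + E[P²]
E[W²] = Var(W) + E[W]² = 1 + 1 = 2
E[P²] = Var(P) + E[P]² = 0.16 + 0.16 = 0.32
E[Z] = 2 + 0.32 = 2.32

2.32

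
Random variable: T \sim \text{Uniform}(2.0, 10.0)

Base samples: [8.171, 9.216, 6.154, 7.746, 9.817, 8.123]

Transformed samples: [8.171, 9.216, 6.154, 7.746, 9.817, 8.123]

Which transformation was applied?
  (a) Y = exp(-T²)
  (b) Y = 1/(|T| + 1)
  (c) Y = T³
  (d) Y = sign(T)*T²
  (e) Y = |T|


Checking option (e) Y = |T|:
  T = 8.171 -> Y = 8.171 ✓
  T = 9.216 -> Y = 9.216 ✓
  T = 6.154 -> Y = 6.154 ✓
All samples match this transformation.

(e) |T|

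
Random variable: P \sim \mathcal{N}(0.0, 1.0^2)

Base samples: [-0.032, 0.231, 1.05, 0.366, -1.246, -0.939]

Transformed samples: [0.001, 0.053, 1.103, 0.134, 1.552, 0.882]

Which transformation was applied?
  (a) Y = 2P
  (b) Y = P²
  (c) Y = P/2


Checking option (b) Y = P²:
  P = -0.032 -> Y = 0.001 ✓
  P = 0.231 -> Y = 0.053 ✓
  P = 1.05 -> Y = 1.103 ✓
All samples match this transformation.

(b) P²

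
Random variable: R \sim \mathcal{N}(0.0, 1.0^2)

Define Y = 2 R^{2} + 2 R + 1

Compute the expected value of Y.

E[Y] = 2*E[R²] + 2*E[R] + 1
E[R] = 0
E[R²] = Var(R) + (E[R])² = 1 + 0 = 1
E[Y] = 2*1 + 2*0 + 1 = 3

3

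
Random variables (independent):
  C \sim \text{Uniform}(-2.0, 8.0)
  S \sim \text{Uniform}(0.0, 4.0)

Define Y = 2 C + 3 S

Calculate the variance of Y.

For independent RVs: Var(aX + bY) = a²Var(X) + b²Var(Y)
Var(C) = 8.3333333
Var(S) = 1.3333333
Var(Y) = 2²*8.3333333 + 3²*1.3333333
= 4*8.3333333 + 9*1.3333333 = 45.333333

45.333333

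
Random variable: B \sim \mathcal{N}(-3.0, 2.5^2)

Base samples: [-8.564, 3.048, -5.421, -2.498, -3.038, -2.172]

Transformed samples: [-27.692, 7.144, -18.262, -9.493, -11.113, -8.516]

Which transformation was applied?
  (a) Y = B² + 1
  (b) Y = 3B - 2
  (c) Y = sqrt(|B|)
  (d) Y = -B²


Checking option (b) Y = 3B - 2:
  B = -8.564 -> Y = -27.692 ✓
  B = 3.048 -> Y = 7.144 ✓
  B = -5.421 -> Y = -18.262 ✓
All samples match this transformation.

(b) 3B - 2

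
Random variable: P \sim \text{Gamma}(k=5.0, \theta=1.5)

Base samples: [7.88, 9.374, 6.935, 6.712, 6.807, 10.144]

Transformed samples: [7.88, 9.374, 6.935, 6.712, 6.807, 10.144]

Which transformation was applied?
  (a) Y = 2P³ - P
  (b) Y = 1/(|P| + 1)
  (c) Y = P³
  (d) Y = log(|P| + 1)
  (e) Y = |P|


Checking option (e) Y = |P|:
  P = 7.88 -> Y = 7.88 ✓
  P = 9.374 -> Y = 9.374 ✓
  P = 6.935 -> Y = 6.935 ✓
All samples match this transformation.

(e) |P|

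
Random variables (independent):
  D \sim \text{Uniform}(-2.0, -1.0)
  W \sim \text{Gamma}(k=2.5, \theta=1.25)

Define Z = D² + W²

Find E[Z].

E[Z] = E[D²] + E[W²]
E[D²] = Var(D) + E[D]² = 0.083333333 + 2.25 = 2.3333333
E[W²] = Var(W) + E[W]² = 3.90625 + 9.765625 = 13.671875
E[Z] = 2.3333333 + 13.671875 = 16.005208

16.005208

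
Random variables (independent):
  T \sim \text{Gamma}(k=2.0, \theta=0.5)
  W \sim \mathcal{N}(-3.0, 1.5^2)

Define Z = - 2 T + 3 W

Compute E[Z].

E[Z] = -2*E[T] + 3*E[W]
E[T] = 1
E[W] = -3
E[Z] = -2*1 + 3*(-3) = -11

-11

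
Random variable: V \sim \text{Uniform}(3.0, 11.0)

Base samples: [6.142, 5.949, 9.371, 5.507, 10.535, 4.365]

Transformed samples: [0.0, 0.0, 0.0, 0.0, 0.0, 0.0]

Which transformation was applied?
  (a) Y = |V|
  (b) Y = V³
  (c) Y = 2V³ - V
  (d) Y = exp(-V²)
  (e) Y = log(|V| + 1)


Checking option (d) Y = exp(-V²):
  V = 6.142 -> Y = 0.0 ✓
  V = 5.949 -> Y = 0.0 ✓
  V = 9.371 -> Y = 0.0 ✓
All samples match this transformation.

(d) exp(-V²)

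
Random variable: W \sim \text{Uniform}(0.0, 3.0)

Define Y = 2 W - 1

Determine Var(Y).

For Y = aW + b: Var(Y) = a² * Var(W)
Var(W) = (3 - 0)^2/12 = 0.75
Var(Y) = 2² * 0.75 = 4 * 0.75 = 3

3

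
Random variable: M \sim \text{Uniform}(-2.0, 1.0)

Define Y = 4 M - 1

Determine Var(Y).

For Y = aM + b: Var(Y) = a² * Var(M)
Var(M) = (1 + 2)^2/12 = 0.75
Var(Y) = 4² * 0.75 = 16 * 0.75 = 12

12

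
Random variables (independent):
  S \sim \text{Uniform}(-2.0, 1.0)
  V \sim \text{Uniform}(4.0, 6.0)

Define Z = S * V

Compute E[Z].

For independent RVs: E[XY] = E[X]*E[Y]
E[S] = -0.5
E[V] = 5
E[Z] = -0.5 * 5 = -2.5

-2.5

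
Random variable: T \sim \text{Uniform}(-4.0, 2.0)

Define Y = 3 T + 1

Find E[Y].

For Y = 3T + 1:
E[Y] = 3 * E[T] + 1
E[T] = (-4 + 2)/2 = -1
E[Y] = 3 * (-1) + 1 = -2

-2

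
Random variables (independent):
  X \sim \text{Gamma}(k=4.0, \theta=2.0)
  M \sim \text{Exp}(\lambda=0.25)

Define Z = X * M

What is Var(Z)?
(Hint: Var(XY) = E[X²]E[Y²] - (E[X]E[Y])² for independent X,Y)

Var(XY) = E[X²]E[Y²] - (E[X]E[Y])²
E[X] = 8, Var(X) = 16
E[M] = 4, Var(M) = 16
E[X²] = 16 + 8² = 80
E[M²] = 16 + 4² = 32
Var(Z) = 80*32 - (8*4)²
= 2560 - 1024 = 1536

1536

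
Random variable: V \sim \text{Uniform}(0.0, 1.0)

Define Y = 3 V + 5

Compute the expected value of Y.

For Y = 3V + 5:
E[Y] = 3 * E[V] + 5
E[V] = (0 + 1)/2 = 0.5
E[Y] = 3 * 0.5 + 5 = 6.5

6.5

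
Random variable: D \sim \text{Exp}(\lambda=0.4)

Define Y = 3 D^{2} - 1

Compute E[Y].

E[Y] = 3*E[D²] - 1
E[D] = 2.5
E[D²] = Var(D) + (E[D])² = 6.25 + 6.25 = 12.5
E[Y] = 3*12.5 - 1 = 36.5

36.5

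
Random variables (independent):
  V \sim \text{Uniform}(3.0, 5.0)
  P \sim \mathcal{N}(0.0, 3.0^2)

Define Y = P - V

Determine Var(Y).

For independent RVs: Var(aX + bY) = a²Var(X) + b²Var(Y)
Var(V) = 0.33333333
Var(P) = 9
Var(Y) = (-1)²*0.33333333 + 1²*9
= 1*0.33333333 + 1*9 = 9.3333333

9.3333333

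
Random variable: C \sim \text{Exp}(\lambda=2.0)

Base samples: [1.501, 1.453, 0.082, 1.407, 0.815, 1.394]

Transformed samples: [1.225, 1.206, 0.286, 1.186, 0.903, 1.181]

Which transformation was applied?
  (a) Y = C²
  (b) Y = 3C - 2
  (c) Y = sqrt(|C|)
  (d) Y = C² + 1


Checking option (c) Y = sqrt(|C|):
  C = 1.501 -> Y = 1.225 ✓
  C = 1.453 -> Y = 1.206 ✓
  C = 0.082 -> Y = 0.286 ✓
All samples match this transformation.

(c) sqrt(|C|)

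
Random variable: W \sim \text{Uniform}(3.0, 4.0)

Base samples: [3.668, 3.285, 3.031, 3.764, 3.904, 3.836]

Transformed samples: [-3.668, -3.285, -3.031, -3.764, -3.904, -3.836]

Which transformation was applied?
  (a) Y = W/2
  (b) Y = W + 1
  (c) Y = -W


Checking option (c) Y = -W:
  W = 3.668 -> Y = -3.668 ✓
  W = 3.285 -> Y = -3.285 ✓
  W = 3.031 -> Y = -3.031 ✓
All samples match this transformation.

(c) -W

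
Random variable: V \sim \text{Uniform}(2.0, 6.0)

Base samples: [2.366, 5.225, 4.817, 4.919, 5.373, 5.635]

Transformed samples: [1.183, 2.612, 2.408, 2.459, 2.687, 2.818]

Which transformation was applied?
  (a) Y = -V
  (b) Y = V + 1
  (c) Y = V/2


Checking option (c) Y = V/2:
  V = 2.366 -> Y = 1.183 ✓
  V = 5.225 -> Y = 2.612 ✓
  V = 4.817 -> Y = 2.408 ✓
All samples match this transformation.

(c) V/2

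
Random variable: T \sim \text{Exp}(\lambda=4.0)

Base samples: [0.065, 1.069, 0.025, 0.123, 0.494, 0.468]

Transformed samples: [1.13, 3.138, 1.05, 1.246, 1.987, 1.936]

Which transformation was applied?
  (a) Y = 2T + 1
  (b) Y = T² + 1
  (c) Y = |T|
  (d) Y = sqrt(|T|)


Checking option (a) Y = 2T + 1:
  T = 0.065 -> Y = 1.13 ✓
  T = 1.069 -> Y = 3.138 ✓
  T = 0.025 -> Y = 1.05 ✓
All samples match this transformation.

(a) 2T + 1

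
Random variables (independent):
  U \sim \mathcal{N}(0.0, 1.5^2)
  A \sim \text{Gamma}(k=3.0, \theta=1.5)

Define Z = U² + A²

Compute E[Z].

E[Z] = E[U²] + E[A²]
E[U²] = Var(U) + E[U]² = 2.25 + 0 = 2.25
E[A²] = Var(A) + E[A]² = 6.75 + 20.25 = 27
E[Z] = 2.25 + 27 = 29.25

29.25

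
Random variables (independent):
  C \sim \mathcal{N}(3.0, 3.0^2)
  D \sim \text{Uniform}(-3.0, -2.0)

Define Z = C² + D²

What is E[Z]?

E[Z] = E[C²] + E[D²]
E[C²] = Var(C) + E[C]² = 9 + 9 = 18
E[D²] = Var(D) + E[D]² = 0.083333333 + 6.25 = 6.3333333
E[Z] = 18 + 6.3333333 = 24.333333

24.333333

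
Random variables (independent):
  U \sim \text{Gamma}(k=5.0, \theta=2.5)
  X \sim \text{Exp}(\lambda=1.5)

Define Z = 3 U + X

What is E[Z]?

E[Z] = 3*E[U] + 1*E[X]
E[U] = 12.5
E[X] = 0.66666667
E[Z] = 3*12.5 + 1*0.66666667 = 38.166667

38.166667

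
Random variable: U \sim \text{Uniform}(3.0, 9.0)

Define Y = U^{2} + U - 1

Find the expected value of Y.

E[Y] = 1*E[U²] + 1*E[U] - 1
E[U] = 6
E[U²] = Var(U) + (E[U])² = 3 + 36 = 39
E[Y] = 1*39 + 1*6 - 1 = 44

44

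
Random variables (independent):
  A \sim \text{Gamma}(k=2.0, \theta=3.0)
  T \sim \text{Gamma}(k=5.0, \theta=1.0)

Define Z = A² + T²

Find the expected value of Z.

E[Z] = E[A²] + E[T²]
E[A²] = Var(A) + E[A]² = 18 + 36 = 54
E[T²] = Var(T) + E[T]² = 5 + 25 = 30
E[Z] = 54 + 30 = 84

84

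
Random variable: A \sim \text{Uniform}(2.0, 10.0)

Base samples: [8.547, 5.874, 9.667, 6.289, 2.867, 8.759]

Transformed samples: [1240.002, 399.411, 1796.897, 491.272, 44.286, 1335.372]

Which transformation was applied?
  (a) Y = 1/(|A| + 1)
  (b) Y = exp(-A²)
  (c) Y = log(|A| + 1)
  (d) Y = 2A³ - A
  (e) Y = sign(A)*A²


Checking option (d) Y = 2A³ - A:
  A = 8.547 -> Y = 1240.002 ✓
  A = 5.874 -> Y = 399.411 ✓
  A = 9.667 -> Y = 1796.897 ✓
All samples match this transformation.

(d) 2A³ - A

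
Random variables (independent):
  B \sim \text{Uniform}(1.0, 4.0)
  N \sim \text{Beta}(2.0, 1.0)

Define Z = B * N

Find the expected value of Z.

For independent RVs: E[XY] = E[X]*E[Y]
E[B] = 2.5
E[N] = 0.66666667
E[Z] = 2.5 * 0.66666667 = 1.6666667

1.6666667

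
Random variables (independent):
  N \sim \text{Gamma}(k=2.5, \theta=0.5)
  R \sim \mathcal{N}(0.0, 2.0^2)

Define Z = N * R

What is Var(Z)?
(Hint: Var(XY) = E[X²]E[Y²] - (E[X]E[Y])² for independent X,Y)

Var(XY) = E[X²]E[Y²] - (E[X]E[Y])²
E[N] = 1.25, Var(N) = 0.625
E[R] = 0, Var(R) = 4
E[N²] = 0.625 + 1.25² = 2.1875
E[R²] = 4 + 0² = 4
Var(Z) = 2.1875*4 - (1.25*0)²
= 8.75 - 0 = 8.75

8.75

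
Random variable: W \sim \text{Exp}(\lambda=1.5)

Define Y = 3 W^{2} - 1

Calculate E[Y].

E[Y] = 3*E[W²] - 1
E[W] = 0.66666667
E[W²] = Var(W) + (E[W])² = 0.44444444 + 0.44444444 = 0.88888889
E[Y] = 3*0.88888889 - 1 = 1.6666667

1.6666667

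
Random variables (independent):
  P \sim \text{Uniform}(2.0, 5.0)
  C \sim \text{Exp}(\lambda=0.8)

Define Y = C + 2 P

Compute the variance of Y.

For independent RVs: Var(aX + bY) = a²Var(X) + b²Var(Y)
Var(P) = 0.75
Var(C) = 1.5625
Var(Y) = 2²*0.75 + 1²*1.5625
= 4*0.75 + 1*1.5625 = 4.5625

4.5625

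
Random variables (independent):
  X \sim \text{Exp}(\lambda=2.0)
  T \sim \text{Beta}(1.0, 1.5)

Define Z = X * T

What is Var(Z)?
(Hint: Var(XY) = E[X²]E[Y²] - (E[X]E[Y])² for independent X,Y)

Var(XY) = E[X²]E[Y²] - (E[X]E[Y])²
E[X] = 0.5, Var(X) = 0.25
E[T] = 0.4, Var(T) = 0.068571429
E[X²] = 0.25 + 0.5² = 0.5
E[T²] = 0.068571429 + 0.4² = 0.22857143
Var(Z) = 0.5*0.22857143 - (0.5*0.4)²
= 0.11428571 - 0.04 = 0.074285714

0.074285714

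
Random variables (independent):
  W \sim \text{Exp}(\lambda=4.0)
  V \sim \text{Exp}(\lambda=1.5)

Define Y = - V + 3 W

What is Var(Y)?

For independent RVs: Var(aX + bY) = a²Var(X) + b²Var(Y)
Var(W) = 0.0625
Var(V) = 0.44444444
Var(Y) = 3²*0.0625 + (-1)²*0.44444444
= 9*0.0625 + 1*0.44444444 = 1.0069444

1.0069444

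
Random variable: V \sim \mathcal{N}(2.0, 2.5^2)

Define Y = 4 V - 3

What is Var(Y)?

For Y = aV + b: Var(Y) = a² * Var(V)
Var(V) = 2.5^2 = 6.25
Var(Y) = 4² * 6.25 = 16 * 6.25 = 100

100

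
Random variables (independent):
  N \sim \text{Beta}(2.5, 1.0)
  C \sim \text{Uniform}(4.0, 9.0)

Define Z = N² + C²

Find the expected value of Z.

E[Z] = E[N²] + E[C²]
E[N²] = Var(N) + E[N]² = 0.045351474 + 0.51020408 = 0.55555556
E[C²] = Var(C) + E[C]² = 2.0833333 + 42.25 = 44.333333
E[Z] = 0.55555556 + 44.333333 = 44.888889

44.888889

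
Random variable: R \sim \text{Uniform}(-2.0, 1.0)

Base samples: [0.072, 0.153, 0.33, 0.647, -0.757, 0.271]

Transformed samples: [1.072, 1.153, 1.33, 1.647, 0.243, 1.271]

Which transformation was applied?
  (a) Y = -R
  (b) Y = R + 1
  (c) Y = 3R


Checking option (b) Y = R + 1:
  R = 0.072 -> Y = 1.072 ✓
  R = 0.153 -> Y = 1.153 ✓
  R = 0.33 -> Y = 1.33 ✓
All samples match this transformation.

(b) R + 1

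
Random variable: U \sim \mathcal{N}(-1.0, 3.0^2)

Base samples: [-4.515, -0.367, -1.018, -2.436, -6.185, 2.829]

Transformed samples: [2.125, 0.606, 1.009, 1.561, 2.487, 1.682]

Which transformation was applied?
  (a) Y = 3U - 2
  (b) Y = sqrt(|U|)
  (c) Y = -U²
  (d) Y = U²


Checking option (b) Y = sqrt(|U|):
  U = -4.515 -> Y = 2.125 ✓
  U = -0.367 -> Y = 0.606 ✓
  U = -1.018 -> Y = 1.009 ✓
All samples match this transformation.

(b) sqrt(|U|)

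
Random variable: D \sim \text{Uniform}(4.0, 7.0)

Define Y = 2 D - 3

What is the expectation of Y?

For Y = 2D - 3:
E[Y] = 2 * E[D] - 3
E[D] = (4 + 7)/2 = 5.5
E[Y] = 2 * 5.5 - 3 = 8

8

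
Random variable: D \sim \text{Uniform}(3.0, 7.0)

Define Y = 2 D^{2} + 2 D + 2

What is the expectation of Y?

E[Y] = 2*E[D²] + 2*E[D] + 2
E[D] = 5
E[D²] = Var(D) + (E[D])² = 1.3333333 + 25 = 26.333333
E[Y] = 2*26.333333 + 2*5 + 2 = 64.666667

64.666667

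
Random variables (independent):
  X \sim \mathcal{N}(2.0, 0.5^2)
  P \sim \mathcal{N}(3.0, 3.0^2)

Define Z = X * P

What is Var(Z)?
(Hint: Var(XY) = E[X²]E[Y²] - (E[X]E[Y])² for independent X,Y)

Var(XY) = E[X²]E[Y²] - (E[X]E[Y])²
E[X] = 2, Var(X) = 0.25
E[P] = 3, Var(P) = 9
E[X²] = 0.25 + 2² = 4.25
E[P²] = 9 + 3² = 18
Var(Z) = 4.25*18 - (2*3)²
= 76.5 - 36 = 40.5

40.5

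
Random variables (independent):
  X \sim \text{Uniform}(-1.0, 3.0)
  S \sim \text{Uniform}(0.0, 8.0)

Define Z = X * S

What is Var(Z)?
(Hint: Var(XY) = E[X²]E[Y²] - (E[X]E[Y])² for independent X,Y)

Var(XY) = E[X²]E[Y²] - (E[X]E[Y])²
E[X] = 1, Var(X) = 1.3333333
E[S] = 4, Var(S) = 5.3333333
E[X²] = 1.3333333 + 1² = 2.3333333
E[S²] = 5.3333333 + 4² = 21.333333
Var(Z) = 2.3333333*21.333333 - (1*4)²
= 49.777778 - 16 = 33.777778

33.777778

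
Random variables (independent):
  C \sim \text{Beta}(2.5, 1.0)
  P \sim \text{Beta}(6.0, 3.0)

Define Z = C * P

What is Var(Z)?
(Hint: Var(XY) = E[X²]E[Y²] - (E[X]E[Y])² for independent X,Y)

Var(XY) = E[X²]E[Y²] - (E[X]E[Y])²
E[C] = 0.71428571, Var(C) = 0.045351474
E[P] = 0.66666667, Var(P) = 0.022222222
E[C²] = 0.045351474 + 0.71428571² = 0.55555556
E[P²] = 0.022222222 + 0.66666667² = 0.46666667
Var(Z) = 0.55555556*0.46666667 - (0.71428571*0.66666667)²
= 0.25925926 - 0.22675737 = 0.03250189

0.03250189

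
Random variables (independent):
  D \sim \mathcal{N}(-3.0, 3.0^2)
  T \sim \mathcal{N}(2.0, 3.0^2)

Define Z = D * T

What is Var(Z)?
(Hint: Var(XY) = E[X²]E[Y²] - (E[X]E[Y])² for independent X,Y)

Var(XY) = E[X²]E[Y²] - (E[X]E[Y])²
E[D] = -3, Var(D) = 9
E[T] = 2, Var(T) = 9
E[D²] = 9 + (-3)² = 18
E[T²] = 9 + 2² = 13
Var(Z) = 18*13 - (-3*2)²
= 234 - 36 = 198

198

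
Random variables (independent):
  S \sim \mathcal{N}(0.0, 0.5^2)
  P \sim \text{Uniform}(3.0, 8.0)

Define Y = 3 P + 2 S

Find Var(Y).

For independent RVs: Var(aX + bY) = a²Var(X) + b²Var(Y)
Var(S) = 0.25
Var(P) = 2.0833333
Var(Y) = 2²*0.25 + 3²*2.0833333
= 4*0.25 + 9*2.0833333 = 19.75

19.75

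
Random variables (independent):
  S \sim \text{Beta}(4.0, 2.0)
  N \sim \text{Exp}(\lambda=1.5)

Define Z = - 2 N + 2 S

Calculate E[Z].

E[Z] = 2*E[S] - 2*E[N]
E[S] = 0.66666667
E[N] = 0.66666667
E[Z] = 2*0.66666667 - 2*0.66666667 = 0

0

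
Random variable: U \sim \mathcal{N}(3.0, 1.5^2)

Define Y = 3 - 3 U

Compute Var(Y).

For Y = aU + b: Var(Y) = a² * Var(U)
Var(U) = 1.5^2 = 2.25
Var(Y) = (-3)² * 2.25 = 9 * 2.25 = 20.25

20.25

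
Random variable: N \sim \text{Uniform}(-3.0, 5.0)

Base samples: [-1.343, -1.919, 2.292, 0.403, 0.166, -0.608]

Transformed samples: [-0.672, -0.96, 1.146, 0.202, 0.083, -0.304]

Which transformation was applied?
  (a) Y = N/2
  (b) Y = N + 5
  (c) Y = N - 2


Checking option (a) Y = N/2:
  N = -1.343 -> Y = -0.672 ✓
  N = -1.919 -> Y = -0.96 ✓
  N = 2.292 -> Y = 1.146 ✓
All samples match this transformation.

(a) N/2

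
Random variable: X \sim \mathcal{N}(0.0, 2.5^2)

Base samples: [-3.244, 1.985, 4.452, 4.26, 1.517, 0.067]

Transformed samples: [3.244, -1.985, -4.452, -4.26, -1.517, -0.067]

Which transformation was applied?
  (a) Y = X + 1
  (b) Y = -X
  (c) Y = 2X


Checking option (b) Y = -X:
  X = -3.244 -> Y = 3.244 ✓
  X = 1.985 -> Y = -1.985 ✓
  X = 4.452 -> Y = -4.452 ✓
All samples match this transformation.

(b) -X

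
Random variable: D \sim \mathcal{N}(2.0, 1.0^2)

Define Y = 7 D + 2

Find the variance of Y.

For Y = aD + b: Var(Y) = a² * Var(D)
Var(D) = 1.0^2 = 1
Var(Y) = 7² * 1 = 49 * 1 = 49

49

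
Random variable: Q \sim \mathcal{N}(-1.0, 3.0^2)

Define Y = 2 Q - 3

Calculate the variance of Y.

For Y = aQ + b: Var(Y) = a² * Var(Q)
Var(Q) = 3.0^2 = 9
Var(Y) = 2² * 9 = 4 * 9 = 36

36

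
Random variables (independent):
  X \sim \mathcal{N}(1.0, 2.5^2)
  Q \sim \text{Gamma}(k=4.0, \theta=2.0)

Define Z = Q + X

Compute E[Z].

E[Z] = 1*E[X] + 1*E[Q]
E[X] = 1
E[Q] = 8
E[Z] = 1*1 + 1*8 = 9

9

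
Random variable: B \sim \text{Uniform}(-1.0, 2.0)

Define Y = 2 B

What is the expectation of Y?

For Y = 2B:
E[Y] = 2 * E[B]
E[B] = (-1 + 2)/2 = 0.5
E[Y] = 2 * 0.5 = 1

1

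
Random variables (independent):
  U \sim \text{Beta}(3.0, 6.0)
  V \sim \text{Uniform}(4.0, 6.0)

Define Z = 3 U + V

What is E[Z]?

E[Z] = 3*E[U] + 1*E[V]
E[U] = 0.33333333
E[V] = 5
E[Z] = 3*0.33333333 + 1*5 = 6

6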